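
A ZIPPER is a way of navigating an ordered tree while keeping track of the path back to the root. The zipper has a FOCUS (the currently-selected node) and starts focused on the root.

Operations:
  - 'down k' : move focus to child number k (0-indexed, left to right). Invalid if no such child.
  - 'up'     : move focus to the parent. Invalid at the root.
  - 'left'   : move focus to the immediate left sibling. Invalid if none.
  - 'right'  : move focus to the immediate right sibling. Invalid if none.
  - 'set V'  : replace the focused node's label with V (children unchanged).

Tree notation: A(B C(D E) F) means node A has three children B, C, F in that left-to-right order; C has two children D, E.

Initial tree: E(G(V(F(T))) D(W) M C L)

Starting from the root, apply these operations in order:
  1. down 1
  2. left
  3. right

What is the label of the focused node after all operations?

Answer: D

Derivation:
Step 1 (down 1): focus=D path=1 depth=1 children=['W'] left=['G'] right=['M', 'C', 'L'] parent=E
Step 2 (left): focus=G path=0 depth=1 children=['V'] left=[] right=['D', 'M', 'C', 'L'] parent=E
Step 3 (right): focus=D path=1 depth=1 children=['W'] left=['G'] right=['M', 'C', 'L'] parent=E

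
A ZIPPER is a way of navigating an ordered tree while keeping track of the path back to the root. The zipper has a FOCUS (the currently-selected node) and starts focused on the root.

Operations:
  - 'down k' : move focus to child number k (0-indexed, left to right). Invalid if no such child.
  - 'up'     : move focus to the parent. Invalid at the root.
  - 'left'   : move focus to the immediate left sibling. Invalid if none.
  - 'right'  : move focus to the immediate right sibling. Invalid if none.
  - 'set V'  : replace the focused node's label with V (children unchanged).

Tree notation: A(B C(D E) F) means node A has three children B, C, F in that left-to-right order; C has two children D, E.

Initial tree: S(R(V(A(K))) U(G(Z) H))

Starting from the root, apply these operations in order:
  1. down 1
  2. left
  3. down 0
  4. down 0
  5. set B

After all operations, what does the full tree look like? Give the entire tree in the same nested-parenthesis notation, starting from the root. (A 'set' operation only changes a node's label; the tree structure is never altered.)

Answer: S(R(V(B(K))) U(G(Z) H))

Derivation:
Step 1 (down 1): focus=U path=1 depth=1 children=['G', 'H'] left=['R'] right=[] parent=S
Step 2 (left): focus=R path=0 depth=1 children=['V'] left=[] right=['U'] parent=S
Step 3 (down 0): focus=V path=0/0 depth=2 children=['A'] left=[] right=[] parent=R
Step 4 (down 0): focus=A path=0/0/0 depth=3 children=['K'] left=[] right=[] parent=V
Step 5 (set B): focus=B path=0/0/0 depth=3 children=['K'] left=[] right=[] parent=V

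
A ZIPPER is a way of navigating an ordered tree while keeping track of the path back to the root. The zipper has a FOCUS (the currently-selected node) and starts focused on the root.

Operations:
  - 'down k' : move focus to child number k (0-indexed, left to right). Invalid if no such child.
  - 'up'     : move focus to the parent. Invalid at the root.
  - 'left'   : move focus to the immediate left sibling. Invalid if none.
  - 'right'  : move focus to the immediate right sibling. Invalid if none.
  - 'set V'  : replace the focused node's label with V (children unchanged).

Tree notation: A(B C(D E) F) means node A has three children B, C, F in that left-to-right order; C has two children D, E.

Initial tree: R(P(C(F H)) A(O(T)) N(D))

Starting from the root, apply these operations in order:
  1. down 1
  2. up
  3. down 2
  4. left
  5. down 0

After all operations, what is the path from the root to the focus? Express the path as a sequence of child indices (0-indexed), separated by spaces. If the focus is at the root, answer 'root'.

Answer: 1 0

Derivation:
Step 1 (down 1): focus=A path=1 depth=1 children=['O'] left=['P'] right=['N'] parent=R
Step 2 (up): focus=R path=root depth=0 children=['P', 'A', 'N'] (at root)
Step 3 (down 2): focus=N path=2 depth=1 children=['D'] left=['P', 'A'] right=[] parent=R
Step 4 (left): focus=A path=1 depth=1 children=['O'] left=['P'] right=['N'] parent=R
Step 5 (down 0): focus=O path=1/0 depth=2 children=['T'] left=[] right=[] parent=A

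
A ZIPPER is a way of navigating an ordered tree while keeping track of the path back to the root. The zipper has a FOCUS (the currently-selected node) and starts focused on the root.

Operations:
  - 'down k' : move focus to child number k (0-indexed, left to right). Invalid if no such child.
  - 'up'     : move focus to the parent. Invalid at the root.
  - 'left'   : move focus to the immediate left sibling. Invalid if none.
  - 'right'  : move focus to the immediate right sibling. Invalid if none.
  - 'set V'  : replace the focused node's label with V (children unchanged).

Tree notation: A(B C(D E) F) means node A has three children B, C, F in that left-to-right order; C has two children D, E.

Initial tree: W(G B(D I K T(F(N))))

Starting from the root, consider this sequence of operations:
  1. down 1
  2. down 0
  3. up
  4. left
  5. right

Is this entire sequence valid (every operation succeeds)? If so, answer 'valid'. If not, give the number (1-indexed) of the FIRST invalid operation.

Answer: valid

Derivation:
Step 1 (down 1): focus=B path=1 depth=1 children=['D', 'I', 'K', 'T'] left=['G'] right=[] parent=W
Step 2 (down 0): focus=D path=1/0 depth=2 children=[] left=[] right=['I', 'K', 'T'] parent=B
Step 3 (up): focus=B path=1 depth=1 children=['D', 'I', 'K', 'T'] left=['G'] right=[] parent=W
Step 4 (left): focus=G path=0 depth=1 children=[] left=[] right=['B'] parent=W
Step 5 (right): focus=B path=1 depth=1 children=['D', 'I', 'K', 'T'] left=['G'] right=[] parent=W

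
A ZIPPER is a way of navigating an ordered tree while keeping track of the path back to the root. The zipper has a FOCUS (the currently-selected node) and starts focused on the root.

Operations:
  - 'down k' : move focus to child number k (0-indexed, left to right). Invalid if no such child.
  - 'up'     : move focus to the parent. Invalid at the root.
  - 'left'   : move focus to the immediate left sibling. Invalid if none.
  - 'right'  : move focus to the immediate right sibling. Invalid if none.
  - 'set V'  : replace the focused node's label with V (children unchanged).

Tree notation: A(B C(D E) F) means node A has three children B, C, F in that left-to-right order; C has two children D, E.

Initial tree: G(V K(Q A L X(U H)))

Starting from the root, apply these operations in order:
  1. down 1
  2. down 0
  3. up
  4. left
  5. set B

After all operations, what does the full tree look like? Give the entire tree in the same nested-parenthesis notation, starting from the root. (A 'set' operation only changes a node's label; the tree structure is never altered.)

Answer: G(B K(Q A L X(U H)))

Derivation:
Step 1 (down 1): focus=K path=1 depth=1 children=['Q', 'A', 'L', 'X'] left=['V'] right=[] parent=G
Step 2 (down 0): focus=Q path=1/0 depth=2 children=[] left=[] right=['A', 'L', 'X'] parent=K
Step 3 (up): focus=K path=1 depth=1 children=['Q', 'A', 'L', 'X'] left=['V'] right=[] parent=G
Step 4 (left): focus=V path=0 depth=1 children=[] left=[] right=['K'] parent=G
Step 5 (set B): focus=B path=0 depth=1 children=[] left=[] right=['K'] parent=G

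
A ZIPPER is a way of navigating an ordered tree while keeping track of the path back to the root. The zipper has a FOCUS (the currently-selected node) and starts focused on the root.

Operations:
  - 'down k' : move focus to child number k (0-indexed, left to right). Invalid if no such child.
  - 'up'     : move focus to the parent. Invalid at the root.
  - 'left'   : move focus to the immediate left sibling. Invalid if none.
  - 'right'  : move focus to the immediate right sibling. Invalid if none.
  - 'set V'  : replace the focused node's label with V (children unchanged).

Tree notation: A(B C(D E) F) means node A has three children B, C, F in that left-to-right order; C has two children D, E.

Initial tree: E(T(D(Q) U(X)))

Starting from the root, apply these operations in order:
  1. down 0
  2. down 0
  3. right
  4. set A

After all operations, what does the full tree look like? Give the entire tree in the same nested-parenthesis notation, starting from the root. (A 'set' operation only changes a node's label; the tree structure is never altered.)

Answer: E(T(D(Q) A(X)))

Derivation:
Step 1 (down 0): focus=T path=0 depth=1 children=['D', 'U'] left=[] right=[] parent=E
Step 2 (down 0): focus=D path=0/0 depth=2 children=['Q'] left=[] right=['U'] parent=T
Step 3 (right): focus=U path=0/1 depth=2 children=['X'] left=['D'] right=[] parent=T
Step 4 (set A): focus=A path=0/1 depth=2 children=['X'] left=['D'] right=[] parent=T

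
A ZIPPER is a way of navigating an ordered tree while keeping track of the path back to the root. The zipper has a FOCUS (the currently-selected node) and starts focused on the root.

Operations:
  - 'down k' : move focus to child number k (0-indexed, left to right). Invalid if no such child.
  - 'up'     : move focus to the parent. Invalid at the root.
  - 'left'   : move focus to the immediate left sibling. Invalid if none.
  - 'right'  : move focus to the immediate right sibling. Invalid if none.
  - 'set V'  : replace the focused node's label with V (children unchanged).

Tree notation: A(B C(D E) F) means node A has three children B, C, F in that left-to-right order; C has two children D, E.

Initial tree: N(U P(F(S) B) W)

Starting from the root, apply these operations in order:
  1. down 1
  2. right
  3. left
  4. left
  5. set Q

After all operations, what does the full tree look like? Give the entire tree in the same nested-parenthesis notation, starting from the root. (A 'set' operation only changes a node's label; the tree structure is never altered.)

Answer: N(Q P(F(S) B) W)

Derivation:
Step 1 (down 1): focus=P path=1 depth=1 children=['F', 'B'] left=['U'] right=['W'] parent=N
Step 2 (right): focus=W path=2 depth=1 children=[] left=['U', 'P'] right=[] parent=N
Step 3 (left): focus=P path=1 depth=1 children=['F', 'B'] left=['U'] right=['W'] parent=N
Step 4 (left): focus=U path=0 depth=1 children=[] left=[] right=['P', 'W'] parent=N
Step 5 (set Q): focus=Q path=0 depth=1 children=[] left=[] right=['P', 'W'] parent=N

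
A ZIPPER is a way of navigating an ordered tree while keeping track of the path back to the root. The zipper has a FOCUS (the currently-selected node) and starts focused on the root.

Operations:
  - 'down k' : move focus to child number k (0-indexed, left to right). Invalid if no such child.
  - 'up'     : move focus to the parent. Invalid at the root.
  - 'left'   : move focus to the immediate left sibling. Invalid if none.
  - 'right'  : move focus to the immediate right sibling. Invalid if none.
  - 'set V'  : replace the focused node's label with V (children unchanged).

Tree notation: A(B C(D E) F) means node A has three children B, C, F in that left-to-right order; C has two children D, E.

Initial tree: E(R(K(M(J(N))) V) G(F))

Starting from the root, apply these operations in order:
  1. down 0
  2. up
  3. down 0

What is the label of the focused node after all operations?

Answer: R

Derivation:
Step 1 (down 0): focus=R path=0 depth=1 children=['K', 'V'] left=[] right=['G'] parent=E
Step 2 (up): focus=E path=root depth=0 children=['R', 'G'] (at root)
Step 3 (down 0): focus=R path=0 depth=1 children=['K', 'V'] left=[] right=['G'] parent=E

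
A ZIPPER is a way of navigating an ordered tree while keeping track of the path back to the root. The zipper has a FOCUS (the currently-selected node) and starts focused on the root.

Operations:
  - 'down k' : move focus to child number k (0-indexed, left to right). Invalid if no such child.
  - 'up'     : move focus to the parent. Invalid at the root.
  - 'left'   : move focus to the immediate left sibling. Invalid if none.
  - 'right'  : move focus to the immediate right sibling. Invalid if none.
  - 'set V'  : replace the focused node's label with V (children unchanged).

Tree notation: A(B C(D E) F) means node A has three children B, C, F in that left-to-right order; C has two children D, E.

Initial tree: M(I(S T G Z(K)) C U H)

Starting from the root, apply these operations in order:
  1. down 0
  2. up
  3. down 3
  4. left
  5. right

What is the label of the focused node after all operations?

Answer: H

Derivation:
Step 1 (down 0): focus=I path=0 depth=1 children=['S', 'T', 'G', 'Z'] left=[] right=['C', 'U', 'H'] parent=M
Step 2 (up): focus=M path=root depth=0 children=['I', 'C', 'U', 'H'] (at root)
Step 3 (down 3): focus=H path=3 depth=1 children=[] left=['I', 'C', 'U'] right=[] parent=M
Step 4 (left): focus=U path=2 depth=1 children=[] left=['I', 'C'] right=['H'] parent=M
Step 5 (right): focus=H path=3 depth=1 children=[] left=['I', 'C', 'U'] right=[] parent=M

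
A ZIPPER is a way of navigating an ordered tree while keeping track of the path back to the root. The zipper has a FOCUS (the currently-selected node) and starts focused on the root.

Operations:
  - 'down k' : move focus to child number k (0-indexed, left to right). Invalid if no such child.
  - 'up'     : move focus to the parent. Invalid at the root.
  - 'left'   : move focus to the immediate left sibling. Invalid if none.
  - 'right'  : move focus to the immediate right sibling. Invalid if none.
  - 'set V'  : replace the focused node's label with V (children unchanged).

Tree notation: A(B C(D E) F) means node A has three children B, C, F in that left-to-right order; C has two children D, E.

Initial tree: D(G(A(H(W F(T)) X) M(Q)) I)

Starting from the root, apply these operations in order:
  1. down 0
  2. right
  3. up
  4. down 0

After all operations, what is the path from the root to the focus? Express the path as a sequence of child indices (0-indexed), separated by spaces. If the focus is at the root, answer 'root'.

Answer: 0

Derivation:
Step 1 (down 0): focus=G path=0 depth=1 children=['A', 'M'] left=[] right=['I'] parent=D
Step 2 (right): focus=I path=1 depth=1 children=[] left=['G'] right=[] parent=D
Step 3 (up): focus=D path=root depth=0 children=['G', 'I'] (at root)
Step 4 (down 0): focus=G path=0 depth=1 children=['A', 'M'] left=[] right=['I'] parent=D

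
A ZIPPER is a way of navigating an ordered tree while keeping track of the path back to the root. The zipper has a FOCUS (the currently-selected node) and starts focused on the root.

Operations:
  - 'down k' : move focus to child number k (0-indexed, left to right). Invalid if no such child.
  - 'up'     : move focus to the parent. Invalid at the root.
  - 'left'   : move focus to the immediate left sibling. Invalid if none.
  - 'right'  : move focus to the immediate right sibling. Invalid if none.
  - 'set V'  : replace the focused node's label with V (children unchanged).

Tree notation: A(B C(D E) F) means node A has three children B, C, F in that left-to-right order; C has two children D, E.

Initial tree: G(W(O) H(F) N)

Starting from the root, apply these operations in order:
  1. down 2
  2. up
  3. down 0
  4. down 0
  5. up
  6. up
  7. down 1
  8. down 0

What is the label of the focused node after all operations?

Step 1 (down 2): focus=N path=2 depth=1 children=[] left=['W', 'H'] right=[] parent=G
Step 2 (up): focus=G path=root depth=0 children=['W', 'H', 'N'] (at root)
Step 3 (down 0): focus=W path=0 depth=1 children=['O'] left=[] right=['H', 'N'] parent=G
Step 4 (down 0): focus=O path=0/0 depth=2 children=[] left=[] right=[] parent=W
Step 5 (up): focus=W path=0 depth=1 children=['O'] left=[] right=['H', 'N'] parent=G
Step 6 (up): focus=G path=root depth=0 children=['W', 'H', 'N'] (at root)
Step 7 (down 1): focus=H path=1 depth=1 children=['F'] left=['W'] right=['N'] parent=G
Step 8 (down 0): focus=F path=1/0 depth=2 children=[] left=[] right=[] parent=H

Answer: F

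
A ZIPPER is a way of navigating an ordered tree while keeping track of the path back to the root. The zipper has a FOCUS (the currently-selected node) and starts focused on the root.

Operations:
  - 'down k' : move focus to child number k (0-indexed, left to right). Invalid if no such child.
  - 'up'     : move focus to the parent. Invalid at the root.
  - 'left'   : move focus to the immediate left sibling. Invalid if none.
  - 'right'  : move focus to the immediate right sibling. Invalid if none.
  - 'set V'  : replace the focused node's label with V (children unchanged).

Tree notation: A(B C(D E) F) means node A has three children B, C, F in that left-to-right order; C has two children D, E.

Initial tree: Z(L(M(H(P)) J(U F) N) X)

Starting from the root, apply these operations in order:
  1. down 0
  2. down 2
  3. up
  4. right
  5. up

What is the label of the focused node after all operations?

Step 1 (down 0): focus=L path=0 depth=1 children=['M', 'J', 'N'] left=[] right=['X'] parent=Z
Step 2 (down 2): focus=N path=0/2 depth=2 children=[] left=['M', 'J'] right=[] parent=L
Step 3 (up): focus=L path=0 depth=1 children=['M', 'J', 'N'] left=[] right=['X'] parent=Z
Step 4 (right): focus=X path=1 depth=1 children=[] left=['L'] right=[] parent=Z
Step 5 (up): focus=Z path=root depth=0 children=['L', 'X'] (at root)

Answer: Z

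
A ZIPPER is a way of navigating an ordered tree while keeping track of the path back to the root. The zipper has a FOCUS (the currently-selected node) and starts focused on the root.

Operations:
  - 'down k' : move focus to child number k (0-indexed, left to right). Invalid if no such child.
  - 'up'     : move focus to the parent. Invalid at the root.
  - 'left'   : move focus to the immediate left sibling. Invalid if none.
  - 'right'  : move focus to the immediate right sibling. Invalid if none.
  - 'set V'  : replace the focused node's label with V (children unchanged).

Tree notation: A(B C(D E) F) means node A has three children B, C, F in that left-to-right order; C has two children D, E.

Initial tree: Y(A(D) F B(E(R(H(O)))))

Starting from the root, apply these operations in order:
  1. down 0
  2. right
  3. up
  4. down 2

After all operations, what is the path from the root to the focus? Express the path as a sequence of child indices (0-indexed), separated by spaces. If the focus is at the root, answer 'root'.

Answer: 2

Derivation:
Step 1 (down 0): focus=A path=0 depth=1 children=['D'] left=[] right=['F', 'B'] parent=Y
Step 2 (right): focus=F path=1 depth=1 children=[] left=['A'] right=['B'] parent=Y
Step 3 (up): focus=Y path=root depth=0 children=['A', 'F', 'B'] (at root)
Step 4 (down 2): focus=B path=2 depth=1 children=['E'] left=['A', 'F'] right=[] parent=Y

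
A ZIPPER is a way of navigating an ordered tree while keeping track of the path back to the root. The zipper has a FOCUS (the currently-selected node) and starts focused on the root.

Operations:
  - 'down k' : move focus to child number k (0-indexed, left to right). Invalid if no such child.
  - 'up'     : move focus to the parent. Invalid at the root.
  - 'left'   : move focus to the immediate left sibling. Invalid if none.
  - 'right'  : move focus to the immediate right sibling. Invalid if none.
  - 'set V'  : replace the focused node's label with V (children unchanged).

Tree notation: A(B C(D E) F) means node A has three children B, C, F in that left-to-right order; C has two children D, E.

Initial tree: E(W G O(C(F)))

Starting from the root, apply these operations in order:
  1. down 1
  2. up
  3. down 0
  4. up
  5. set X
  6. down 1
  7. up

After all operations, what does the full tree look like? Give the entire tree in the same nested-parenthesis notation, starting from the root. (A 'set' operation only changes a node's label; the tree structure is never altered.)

Step 1 (down 1): focus=G path=1 depth=1 children=[] left=['W'] right=['O'] parent=E
Step 2 (up): focus=E path=root depth=0 children=['W', 'G', 'O'] (at root)
Step 3 (down 0): focus=W path=0 depth=1 children=[] left=[] right=['G', 'O'] parent=E
Step 4 (up): focus=E path=root depth=0 children=['W', 'G', 'O'] (at root)
Step 5 (set X): focus=X path=root depth=0 children=['W', 'G', 'O'] (at root)
Step 6 (down 1): focus=G path=1 depth=1 children=[] left=['W'] right=['O'] parent=X
Step 7 (up): focus=X path=root depth=0 children=['W', 'G', 'O'] (at root)

Answer: X(W G O(C(F)))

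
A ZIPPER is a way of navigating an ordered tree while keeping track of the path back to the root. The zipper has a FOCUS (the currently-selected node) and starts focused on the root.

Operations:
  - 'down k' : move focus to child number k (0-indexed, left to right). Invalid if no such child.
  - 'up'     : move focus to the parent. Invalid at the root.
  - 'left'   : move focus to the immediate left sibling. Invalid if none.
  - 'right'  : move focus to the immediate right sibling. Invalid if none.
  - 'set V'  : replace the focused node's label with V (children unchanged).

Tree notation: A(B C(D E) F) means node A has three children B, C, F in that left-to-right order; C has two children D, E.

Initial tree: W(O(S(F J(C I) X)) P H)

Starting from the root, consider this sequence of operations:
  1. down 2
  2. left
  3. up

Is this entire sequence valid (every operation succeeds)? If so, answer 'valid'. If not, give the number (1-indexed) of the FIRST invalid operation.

Step 1 (down 2): focus=H path=2 depth=1 children=[] left=['O', 'P'] right=[] parent=W
Step 2 (left): focus=P path=1 depth=1 children=[] left=['O'] right=['H'] parent=W
Step 3 (up): focus=W path=root depth=0 children=['O', 'P', 'H'] (at root)

Answer: valid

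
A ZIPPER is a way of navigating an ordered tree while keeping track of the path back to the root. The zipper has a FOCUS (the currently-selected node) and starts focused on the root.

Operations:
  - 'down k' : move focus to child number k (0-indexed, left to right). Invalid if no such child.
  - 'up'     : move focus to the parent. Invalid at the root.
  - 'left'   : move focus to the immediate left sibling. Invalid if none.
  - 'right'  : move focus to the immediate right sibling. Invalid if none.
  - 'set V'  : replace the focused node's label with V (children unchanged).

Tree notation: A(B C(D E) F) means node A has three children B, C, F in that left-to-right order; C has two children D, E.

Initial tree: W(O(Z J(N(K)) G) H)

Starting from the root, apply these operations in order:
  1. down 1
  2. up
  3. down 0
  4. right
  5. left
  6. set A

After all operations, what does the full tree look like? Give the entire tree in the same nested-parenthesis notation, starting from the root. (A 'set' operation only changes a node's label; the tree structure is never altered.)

Answer: W(A(Z J(N(K)) G) H)

Derivation:
Step 1 (down 1): focus=H path=1 depth=1 children=[] left=['O'] right=[] parent=W
Step 2 (up): focus=W path=root depth=0 children=['O', 'H'] (at root)
Step 3 (down 0): focus=O path=0 depth=1 children=['Z', 'J', 'G'] left=[] right=['H'] parent=W
Step 4 (right): focus=H path=1 depth=1 children=[] left=['O'] right=[] parent=W
Step 5 (left): focus=O path=0 depth=1 children=['Z', 'J', 'G'] left=[] right=['H'] parent=W
Step 6 (set A): focus=A path=0 depth=1 children=['Z', 'J', 'G'] left=[] right=['H'] parent=W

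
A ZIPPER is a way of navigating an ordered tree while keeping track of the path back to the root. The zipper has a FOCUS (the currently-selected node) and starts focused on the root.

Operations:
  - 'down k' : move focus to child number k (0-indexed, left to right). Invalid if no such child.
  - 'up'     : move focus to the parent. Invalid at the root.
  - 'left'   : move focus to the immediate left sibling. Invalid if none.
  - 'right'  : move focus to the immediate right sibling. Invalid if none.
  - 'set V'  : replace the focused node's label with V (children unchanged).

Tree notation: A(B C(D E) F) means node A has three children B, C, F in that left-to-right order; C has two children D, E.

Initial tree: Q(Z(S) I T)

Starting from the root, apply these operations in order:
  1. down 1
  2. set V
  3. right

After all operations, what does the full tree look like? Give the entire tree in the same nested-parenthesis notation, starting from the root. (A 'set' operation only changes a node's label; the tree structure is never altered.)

Answer: Q(Z(S) V T)

Derivation:
Step 1 (down 1): focus=I path=1 depth=1 children=[] left=['Z'] right=['T'] parent=Q
Step 2 (set V): focus=V path=1 depth=1 children=[] left=['Z'] right=['T'] parent=Q
Step 3 (right): focus=T path=2 depth=1 children=[] left=['Z', 'V'] right=[] parent=Q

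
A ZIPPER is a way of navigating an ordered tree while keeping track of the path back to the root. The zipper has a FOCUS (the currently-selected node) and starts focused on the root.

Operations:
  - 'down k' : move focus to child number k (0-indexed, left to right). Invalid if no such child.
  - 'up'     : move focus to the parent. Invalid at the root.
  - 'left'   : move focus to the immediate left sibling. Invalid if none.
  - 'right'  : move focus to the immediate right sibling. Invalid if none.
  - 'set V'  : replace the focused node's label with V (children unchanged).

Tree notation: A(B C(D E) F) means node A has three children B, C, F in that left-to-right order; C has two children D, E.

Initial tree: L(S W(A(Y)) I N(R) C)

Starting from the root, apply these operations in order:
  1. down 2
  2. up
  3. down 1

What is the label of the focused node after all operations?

Answer: W

Derivation:
Step 1 (down 2): focus=I path=2 depth=1 children=[] left=['S', 'W'] right=['N', 'C'] parent=L
Step 2 (up): focus=L path=root depth=0 children=['S', 'W', 'I', 'N', 'C'] (at root)
Step 3 (down 1): focus=W path=1 depth=1 children=['A'] left=['S'] right=['I', 'N', 'C'] parent=L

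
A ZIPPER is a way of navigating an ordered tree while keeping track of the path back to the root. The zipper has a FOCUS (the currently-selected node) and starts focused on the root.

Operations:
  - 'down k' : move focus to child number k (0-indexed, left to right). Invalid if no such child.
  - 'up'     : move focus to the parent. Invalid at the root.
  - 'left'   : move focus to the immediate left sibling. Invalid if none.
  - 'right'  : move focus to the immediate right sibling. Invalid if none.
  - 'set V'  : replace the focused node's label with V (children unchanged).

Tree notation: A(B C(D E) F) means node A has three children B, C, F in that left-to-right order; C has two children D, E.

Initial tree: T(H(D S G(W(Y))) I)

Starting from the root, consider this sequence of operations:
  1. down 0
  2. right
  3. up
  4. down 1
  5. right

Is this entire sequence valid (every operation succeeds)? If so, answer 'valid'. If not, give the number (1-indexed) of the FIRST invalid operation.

Answer: 5

Derivation:
Step 1 (down 0): focus=H path=0 depth=1 children=['D', 'S', 'G'] left=[] right=['I'] parent=T
Step 2 (right): focus=I path=1 depth=1 children=[] left=['H'] right=[] parent=T
Step 3 (up): focus=T path=root depth=0 children=['H', 'I'] (at root)
Step 4 (down 1): focus=I path=1 depth=1 children=[] left=['H'] right=[] parent=T
Step 5 (right): INVALID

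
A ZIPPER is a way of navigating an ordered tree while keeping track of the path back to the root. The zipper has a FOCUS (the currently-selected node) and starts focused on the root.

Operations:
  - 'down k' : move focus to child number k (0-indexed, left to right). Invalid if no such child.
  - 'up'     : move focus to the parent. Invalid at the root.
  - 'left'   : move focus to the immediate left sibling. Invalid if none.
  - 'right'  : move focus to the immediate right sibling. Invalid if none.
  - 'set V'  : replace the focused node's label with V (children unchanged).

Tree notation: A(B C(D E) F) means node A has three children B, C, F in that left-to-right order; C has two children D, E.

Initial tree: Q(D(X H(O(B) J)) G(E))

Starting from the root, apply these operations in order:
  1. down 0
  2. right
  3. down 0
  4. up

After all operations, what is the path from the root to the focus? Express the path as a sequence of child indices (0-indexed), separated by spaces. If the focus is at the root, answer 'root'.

Step 1 (down 0): focus=D path=0 depth=1 children=['X', 'H'] left=[] right=['G'] parent=Q
Step 2 (right): focus=G path=1 depth=1 children=['E'] left=['D'] right=[] parent=Q
Step 3 (down 0): focus=E path=1/0 depth=2 children=[] left=[] right=[] parent=G
Step 4 (up): focus=G path=1 depth=1 children=['E'] left=['D'] right=[] parent=Q

Answer: 1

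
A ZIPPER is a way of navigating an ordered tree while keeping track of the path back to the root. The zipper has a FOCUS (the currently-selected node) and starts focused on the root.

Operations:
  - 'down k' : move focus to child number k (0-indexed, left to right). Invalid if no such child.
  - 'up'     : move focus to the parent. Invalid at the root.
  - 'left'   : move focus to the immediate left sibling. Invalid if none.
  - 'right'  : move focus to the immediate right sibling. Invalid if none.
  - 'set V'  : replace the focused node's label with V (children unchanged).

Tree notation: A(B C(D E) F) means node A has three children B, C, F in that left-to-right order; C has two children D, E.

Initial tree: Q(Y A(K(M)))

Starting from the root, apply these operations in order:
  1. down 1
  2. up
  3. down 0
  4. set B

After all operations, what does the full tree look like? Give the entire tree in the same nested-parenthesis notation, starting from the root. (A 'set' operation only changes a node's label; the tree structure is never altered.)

Step 1 (down 1): focus=A path=1 depth=1 children=['K'] left=['Y'] right=[] parent=Q
Step 2 (up): focus=Q path=root depth=0 children=['Y', 'A'] (at root)
Step 3 (down 0): focus=Y path=0 depth=1 children=[] left=[] right=['A'] parent=Q
Step 4 (set B): focus=B path=0 depth=1 children=[] left=[] right=['A'] parent=Q

Answer: Q(B A(K(M)))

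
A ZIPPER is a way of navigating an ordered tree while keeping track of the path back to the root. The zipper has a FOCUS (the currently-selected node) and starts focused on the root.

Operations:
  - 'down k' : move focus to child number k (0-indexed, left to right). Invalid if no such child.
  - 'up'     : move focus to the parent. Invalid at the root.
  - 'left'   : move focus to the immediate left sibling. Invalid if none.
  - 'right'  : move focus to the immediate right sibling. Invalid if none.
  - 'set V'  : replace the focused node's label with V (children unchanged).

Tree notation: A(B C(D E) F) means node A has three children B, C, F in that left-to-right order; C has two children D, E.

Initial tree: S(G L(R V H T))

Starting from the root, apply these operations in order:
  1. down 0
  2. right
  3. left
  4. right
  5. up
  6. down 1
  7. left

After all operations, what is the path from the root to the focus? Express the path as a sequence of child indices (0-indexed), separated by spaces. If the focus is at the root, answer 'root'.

Step 1 (down 0): focus=G path=0 depth=1 children=[] left=[] right=['L'] parent=S
Step 2 (right): focus=L path=1 depth=1 children=['R', 'V', 'H', 'T'] left=['G'] right=[] parent=S
Step 3 (left): focus=G path=0 depth=1 children=[] left=[] right=['L'] parent=S
Step 4 (right): focus=L path=1 depth=1 children=['R', 'V', 'H', 'T'] left=['G'] right=[] parent=S
Step 5 (up): focus=S path=root depth=0 children=['G', 'L'] (at root)
Step 6 (down 1): focus=L path=1 depth=1 children=['R', 'V', 'H', 'T'] left=['G'] right=[] parent=S
Step 7 (left): focus=G path=0 depth=1 children=[] left=[] right=['L'] parent=S

Answer: 0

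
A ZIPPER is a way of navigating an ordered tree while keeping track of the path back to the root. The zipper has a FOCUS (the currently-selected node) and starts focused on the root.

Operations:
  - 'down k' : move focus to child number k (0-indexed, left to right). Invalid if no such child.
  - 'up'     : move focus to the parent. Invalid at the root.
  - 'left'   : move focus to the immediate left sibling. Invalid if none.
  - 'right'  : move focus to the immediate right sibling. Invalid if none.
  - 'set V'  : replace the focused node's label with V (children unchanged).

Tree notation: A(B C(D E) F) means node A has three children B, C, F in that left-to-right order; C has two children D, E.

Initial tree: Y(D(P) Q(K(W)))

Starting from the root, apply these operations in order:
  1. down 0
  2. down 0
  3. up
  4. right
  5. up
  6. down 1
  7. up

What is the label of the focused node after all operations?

Step 1 (down 0): focus=D path=0 depth=1 children=['P'] left=[] right=['Q'] parent=Y
Step 2 (down 0): focus=P path=0/0 depth=2 children=[] left=[] right=[] parent=D
Step 3 (up): focus=D path=0 depth=1 children=['P'] left=[] right=['Q'] parent=Y
Step 4 (right): focus=Q path=1 depth=1 children=['K'] left=['D'] right=[] parent=Y
Step 5 (up): focus=Y path=root depth=0 children=['D', 'Q'] (at root)
Step 6 (down 1): focus=Q path=1 depth=1 children=['K'] left=['D'] right=[] parent=Y
Step 7 (up): focus=Y path=root depth=0 children=['D', 'Q'] (at root)

Answer: Y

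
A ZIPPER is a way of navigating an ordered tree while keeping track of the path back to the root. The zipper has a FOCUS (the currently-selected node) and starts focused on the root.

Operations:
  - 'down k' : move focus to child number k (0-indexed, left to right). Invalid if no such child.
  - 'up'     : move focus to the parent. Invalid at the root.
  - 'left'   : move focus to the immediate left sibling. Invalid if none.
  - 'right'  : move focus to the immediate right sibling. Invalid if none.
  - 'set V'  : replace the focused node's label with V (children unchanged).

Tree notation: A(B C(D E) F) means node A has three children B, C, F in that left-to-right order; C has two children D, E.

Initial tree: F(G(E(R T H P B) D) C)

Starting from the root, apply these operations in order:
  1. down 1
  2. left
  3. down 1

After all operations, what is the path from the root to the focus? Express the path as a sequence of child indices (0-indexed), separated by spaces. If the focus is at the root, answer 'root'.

Answer: 0 1

Derivation:
Step 1 (down 1): focus=C path=1 depth=1 children=[] left=['G'] right=[] parent=F
Step 2 (left): focus=G path=0 depth=1 children=['E', 'D'] left=[] right=['C'] parent=F
Step 3 (down 1): focus=D path=0/1 depth=2 children=[] left=['E'] right=[] parent=G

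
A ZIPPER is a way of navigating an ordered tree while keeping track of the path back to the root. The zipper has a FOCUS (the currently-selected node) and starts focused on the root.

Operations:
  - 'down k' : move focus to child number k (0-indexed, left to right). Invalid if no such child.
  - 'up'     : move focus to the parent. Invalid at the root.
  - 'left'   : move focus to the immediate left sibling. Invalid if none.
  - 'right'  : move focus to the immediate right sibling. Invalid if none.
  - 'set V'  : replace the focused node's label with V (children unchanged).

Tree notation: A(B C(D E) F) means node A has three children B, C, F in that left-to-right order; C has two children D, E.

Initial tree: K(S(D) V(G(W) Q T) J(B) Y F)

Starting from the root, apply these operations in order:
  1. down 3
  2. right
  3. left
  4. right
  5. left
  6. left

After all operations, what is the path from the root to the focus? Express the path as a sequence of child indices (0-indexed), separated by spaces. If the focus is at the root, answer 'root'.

Answer: 2

Derivation:
Step 1 (down 3): focus=Y path=3 depth=1 children=[] left=['S', 'V', 'J'] right=['F'] parent=K
Step 2 (right): focus=F path=4 depth=1 children=[] left=['S', 'V', 'J', 'Y'] right=[] parent=K
Step 3 (left): focus=Y path=3 depth=1 children=[] left=['S', 'V', 'J'] right=['F'] parent=K
Step 4 (right): focus=F path=4 depth=1 children=[] left=['S', 'V', 'J', 'Y'] right=[] parent=K
Step 5 (left): focus=Y path=3 depth=1 children=[] left=['S', 'V', 'J'] right=['F'] parent=K
Step 6 (left): focus=J path=2 depth=1 children=['B'] left=['S', 'V'] right=['Y', 'F'] parent=K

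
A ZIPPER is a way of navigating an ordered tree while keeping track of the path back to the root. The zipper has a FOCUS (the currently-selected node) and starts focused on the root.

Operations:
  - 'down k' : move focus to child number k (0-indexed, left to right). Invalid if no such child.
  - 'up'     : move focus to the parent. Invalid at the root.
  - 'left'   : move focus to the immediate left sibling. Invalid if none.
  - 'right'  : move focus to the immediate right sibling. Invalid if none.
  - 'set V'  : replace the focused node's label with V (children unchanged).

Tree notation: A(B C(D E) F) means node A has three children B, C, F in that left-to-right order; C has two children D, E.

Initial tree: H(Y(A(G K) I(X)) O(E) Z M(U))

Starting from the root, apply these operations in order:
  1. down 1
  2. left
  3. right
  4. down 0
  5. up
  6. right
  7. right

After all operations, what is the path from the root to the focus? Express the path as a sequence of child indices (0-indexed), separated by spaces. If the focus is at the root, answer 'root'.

Step 1 (down 1): focus=O path=1 depth=1 children=['E'] left=['Y'] right=['Z', 'M'] parent=H
Step 2 (left): focus=Y path=0 depth=1 children=['A', 'I'] left=[] right=['O', 'Z', 'M'] parent=H
Step 3 (right): focus=O path=1 depth=1 children=['E'] left=['Y'] right=['Z', 'M'] parent=H
Step 4 (down 0): focus=E path=1/0 depth=2 children=[] left=[] right=[] parent=O
Step 5 (up): focus=O path=1 depth=1 children=['E'] left=['Y'] right=['Z', 'M'] parent=H
Step 6 (right): focus=Z path=2 depth=1 children=[] left=['Y', 'O'] right=['M'] parent=H
Step 7 (right): focus=M path=3 depth=1 children=['U'] left=['Y', 'O', 'Z'] right=[] parent=H

Answer: 3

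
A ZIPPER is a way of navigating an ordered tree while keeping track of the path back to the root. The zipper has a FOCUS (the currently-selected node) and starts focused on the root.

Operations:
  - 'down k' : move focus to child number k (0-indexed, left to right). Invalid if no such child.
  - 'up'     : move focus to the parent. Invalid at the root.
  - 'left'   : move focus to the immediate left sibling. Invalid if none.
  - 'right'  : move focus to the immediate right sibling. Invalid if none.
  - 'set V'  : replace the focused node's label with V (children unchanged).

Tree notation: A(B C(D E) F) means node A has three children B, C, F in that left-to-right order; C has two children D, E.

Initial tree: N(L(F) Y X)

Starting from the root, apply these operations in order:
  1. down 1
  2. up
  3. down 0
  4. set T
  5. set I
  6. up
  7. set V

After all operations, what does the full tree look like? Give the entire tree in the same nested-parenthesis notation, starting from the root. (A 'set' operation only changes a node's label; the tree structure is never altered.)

Answer: V(I(F) Y X)

Derivation:
Step 1 (down 1): focus=Y path=1 depth=1 children=[] left=['L'] right=['X'] parent=N
Step 2 (up): focus=N path=root depth=0 children=['L', 'Y', 'X'] (at root)
Step 3 (down 0): focus=L path=0 depth=1 children=['F'] left=[] right=['Y', 'X'] parent=N
Step 4 (set T): focus=T path=0 depth=1 children=['F'] left=[] right=['Y', 'X'] parent=N
Step 5 (set I): focus=I path=0 depth=1 children=['F'] left=[] right=['Y', 'X'] parent=N
Step 6 (up): focus=N path=root depth=0 children=['I', 'Y', 'X'] (at root)
Step 7 (set V): focus=V path=root depth=0 children=['I', 'Y', 'X'] (at root)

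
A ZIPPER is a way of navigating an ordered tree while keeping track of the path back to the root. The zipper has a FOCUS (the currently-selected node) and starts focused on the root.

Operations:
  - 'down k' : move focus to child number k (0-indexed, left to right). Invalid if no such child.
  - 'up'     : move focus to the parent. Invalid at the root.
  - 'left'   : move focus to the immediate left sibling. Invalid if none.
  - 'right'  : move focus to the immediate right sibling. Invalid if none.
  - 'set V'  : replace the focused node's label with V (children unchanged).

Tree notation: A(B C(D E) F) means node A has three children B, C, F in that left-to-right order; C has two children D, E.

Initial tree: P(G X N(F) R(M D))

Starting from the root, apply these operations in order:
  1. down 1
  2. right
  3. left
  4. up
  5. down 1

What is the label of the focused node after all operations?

Answer: X

Derivation:
Step 1 (down 1): focus=X path=1 depth=1 children=[] left=['G'] right=['N', 'R'] parent=P
Step 2 (right): focus=N path=2 depth=1 children=['F'] left=['G', 'X'] right=['R'] parent=P
Step 3 (left): focus=X path=1 depth=1 children=[] left=['G'] right=['N', 'R'] parent=P
Step 4 (up): focus=P path=root depth=0 children=['G', 'X', 'N', 'R'] (at root)
Step 5 (down 1): focus=X path=1 depth=1 children=[] left=['G'] right=['N', 'R'] parent=P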